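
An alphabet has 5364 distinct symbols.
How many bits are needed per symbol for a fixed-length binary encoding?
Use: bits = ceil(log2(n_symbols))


log2(5364) = 12.3891
Bracket: 2^12 = 4096 < 5364 <= 2^13 = 8192
So ceil(log2(5364)) = 13

bits = ceil(log2(5364)) = ceil(12.3891) = 13 bits


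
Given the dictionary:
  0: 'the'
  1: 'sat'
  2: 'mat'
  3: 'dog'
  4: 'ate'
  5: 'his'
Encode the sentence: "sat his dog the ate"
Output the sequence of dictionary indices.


Look up each word in the dictionary:
  'sat' -> 1
  'his' -> 5
  'dog' -> 3
  'the' -> 0
  'ate' -> 4

Encoded: [1, 5, 3, 0, 4]


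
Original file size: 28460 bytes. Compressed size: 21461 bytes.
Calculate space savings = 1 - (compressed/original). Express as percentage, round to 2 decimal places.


ratio = compressed/original = 21461/28460 = 0.754076
savings = 1 - ratio = 1 - 0.754076 = 0.245924
as a percentage: 0.245924 * 100 = 24.59%

Space savings = 1 - 21461/28460 = 24.59%


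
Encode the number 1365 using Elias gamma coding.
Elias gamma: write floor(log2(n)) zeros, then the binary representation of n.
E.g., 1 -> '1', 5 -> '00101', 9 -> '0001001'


num_bits = floor(log2(1365)) + 1 = 11
leading_zeros = num_bits - 1 = 10
binary(1365) = 10101010101

Elias gamma(1365) = '0000000000' + '10101010101' = 000000000010101010101 (21 bits)


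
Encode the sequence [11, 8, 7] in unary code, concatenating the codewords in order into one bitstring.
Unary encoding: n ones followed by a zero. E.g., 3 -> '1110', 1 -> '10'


Encode each number as n ones followed by a terminating 0:
  11 -> 111111111110 (12 bits)
  8 -> 111111110 (9 bits)
  7 -> 11111110 (8 bits)
Total length = 12 + 9 + 8 = 29 bits.

Unary([11, 8, 7]) = 11111111111011111111011111110 (29 bits)


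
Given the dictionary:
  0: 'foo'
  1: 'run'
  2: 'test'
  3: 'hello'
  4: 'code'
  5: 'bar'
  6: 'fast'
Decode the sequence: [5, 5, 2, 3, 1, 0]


Look up each index in the dictionary:
  5 -> 'bar'
  5 -> 'bar'
  2 -> 'test'
  3 -> 'hello'
  1 -> 'run'
  0 -> 'foo'

Decoded: "bar bar test hello run foo"


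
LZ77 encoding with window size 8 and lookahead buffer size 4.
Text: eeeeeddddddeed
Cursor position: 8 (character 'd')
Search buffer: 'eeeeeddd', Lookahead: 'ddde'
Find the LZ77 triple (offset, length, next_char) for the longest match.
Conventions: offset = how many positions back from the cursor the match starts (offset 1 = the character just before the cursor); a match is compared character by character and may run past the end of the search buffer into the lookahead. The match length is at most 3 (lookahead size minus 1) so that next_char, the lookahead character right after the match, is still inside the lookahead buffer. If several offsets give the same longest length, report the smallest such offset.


Try each offset into the search buffer:
  offset=1 (pos 7, char 'd'): match length 3
  offset=2 (pos 6, char 'd'): match length 3
  offset=3 (pos 5, char 'd'): match length 3
  offset=4 (pos 4, char 'e'): match length 0
  offset=5 (pos 3, char 'e'): match length 0
  offset=6 (pos 2, char 'e'): match length 0
  offset=7 (pos 1, char 'e'): match length 0
  offset=8 (pos 0, char 'e'): match length 0
Longest match has length 3, found at offsets 1, 2, 3; take the smallest, offset 1.
next_char = character at position 8 + 3 = 11 -> 'e'

Best match: offset=1, length=3 (matching 'ddd' starting at position 7)
LZ77 triple: (1, 3, 'e')


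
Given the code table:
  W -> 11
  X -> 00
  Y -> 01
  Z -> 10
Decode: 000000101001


Decoding:
00 -> X
00 -> X
00 -> X
10 -> Z
10 -> Z
01 -> Y


Result: XXXZZY


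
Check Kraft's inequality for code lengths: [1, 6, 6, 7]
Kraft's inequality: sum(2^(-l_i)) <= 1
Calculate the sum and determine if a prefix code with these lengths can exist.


Sum = 2^(-1) + 2^(-6) + 2^(-6) + 2^(-7)
    = 0.5 + 0.015625 + 0.015625 + 0.0078125
    = 69/128 = 0.5390625
Since 0.5390625 <= 1, Kraft's inequality IS satisfied.
A prefix code with these lengths CAN exist.

Kraft sum = 0.5390625. Satisfied.


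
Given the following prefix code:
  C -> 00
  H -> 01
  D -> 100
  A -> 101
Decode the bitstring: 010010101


Decoding step by step:
Bits 01 -> H
Bits 00 -> C
Bits 101 -> A
Bits 01 -> H


Decoded message: HCAH


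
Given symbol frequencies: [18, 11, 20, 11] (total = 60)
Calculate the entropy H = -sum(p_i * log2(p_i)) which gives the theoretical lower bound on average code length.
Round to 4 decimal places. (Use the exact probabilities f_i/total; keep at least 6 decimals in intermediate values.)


Per-symbol terms -p_i * log2(p_i) with p_i = f_i/60:
  p = 18/60 = 0.300000: log2(p) = -1.736966, -p*log2(p) = 0.521090
  p = 11/60 = 0.183333: log2(p) = -2.447459, -p*log2(p) = 0.448701
  p = 20/60 = 0.333333: log2(p) = -1.584963, -p*log2(p) = 0.528321
  p = 11/60 = 0.183333: log2(p) = -2.447459, -p*log2(p) = 0.448701
H = 0.521090 + 0.448701 + 0.528321 + 0.448701 = 1.946813

H = 1.9468 bits/symbol


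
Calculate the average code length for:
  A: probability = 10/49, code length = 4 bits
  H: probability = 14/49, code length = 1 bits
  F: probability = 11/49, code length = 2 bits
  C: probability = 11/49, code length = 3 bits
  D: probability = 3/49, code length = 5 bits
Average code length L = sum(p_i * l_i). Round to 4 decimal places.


Weighted contributions p_i * l_i:
  A: (10/49) * 4 = 40/49
  H: (14/49) * 1 = 14/49
  F: (11/49) * 2 = 22/49
  C: (11/49) * 3 = 33/49
  D: (3/49) * 5 = 15/49
Sum = (40 + 14 + 22 + 33 + 15)/49 = 124/49

L = 124/49 = 2.5306 bits/symbol


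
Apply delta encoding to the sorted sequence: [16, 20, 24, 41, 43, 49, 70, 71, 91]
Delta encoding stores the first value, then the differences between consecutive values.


First value: 16
Deltas:
  20 - 16 = 4
  24 - 20 = 4
  41 - 24 = 17
  43 - 41 = 2
  49 - 43 = 6
  70 - 49 = 21
  71 - 70 = 1
  91 - 71 = 20


Delta encoded: [16, 4, 4, 17, 2, 6, 21, 1, 20]


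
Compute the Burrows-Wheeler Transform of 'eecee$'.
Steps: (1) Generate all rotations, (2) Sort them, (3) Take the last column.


Rotations (sorted):
  0: $eecee -> last char: e
  1: cee$ee -> last char: e
  2: e$eece -> last char: e
  3: ecee$e -> last char: e
  4: ee$eec -> last char: c
  5: eecee$ -> last char: $


BWT = eeeec$


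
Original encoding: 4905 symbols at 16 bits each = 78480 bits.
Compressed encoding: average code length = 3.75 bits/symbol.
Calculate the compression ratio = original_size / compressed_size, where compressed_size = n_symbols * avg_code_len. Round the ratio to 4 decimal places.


original_size = n_symbols * orig_bits = 4905 * 16 = 78480 bits
compressed_size = n_symbols * avg_code_len = 4905 * 3.75 = 18393.75 bits
ratio = original_size / compressed_size = 78480 / 18393.75 = 4.2667

Compression ratio = 4.2667


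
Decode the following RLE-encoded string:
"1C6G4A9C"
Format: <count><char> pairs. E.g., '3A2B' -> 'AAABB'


Expanding each <count><char> pair:
  1C -> 'C'
  6G -> 'GGGGGG'
  4A -> 'AAAA'
  9C -> 'CCCCCCCCC'

Decoded = CGGGGGGAAAACCCCCCCCC


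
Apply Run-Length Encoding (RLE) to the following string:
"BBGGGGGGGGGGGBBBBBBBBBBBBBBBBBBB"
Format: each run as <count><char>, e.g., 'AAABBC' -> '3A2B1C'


Scanning runs left to right:
  i=0: run of 'B' x 2 -> '2B'
  i=2: run of 'G' x 11 -> '11G'
  i=13: run of 'B' x 19 -> '19B'

RLE = 2B11G19B


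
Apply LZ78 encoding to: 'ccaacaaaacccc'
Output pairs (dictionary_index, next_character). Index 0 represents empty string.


LZ78 encoding steps:
Dictionary: {0: ''}
Step 1: w='' (idx 0), next='c' -> output (0, 'c'), add 'c' as idx 1
Step 2: w='c' (idx 1), next='a' -> output (1, 'a'), add 'ca' as idx 2
Step 3: w='' (idx 0), next='a' -> output (0, 'a'), add 'a' as idx 3
Step 4: w='ca' (idx 2), next='a' -> output (2, 'a'), add 'caa' as idx 4
Step 5: w='a' (idx 3), next='a' -> output (3, 'a'), add 'aa' as idx 5
Step 6: w='c' (idx 1), next='c' -> output (1, 'c'), add 'cc' as idx 6
Step 7: w='cc' (idx 6), end of input -> output (6, '')


Encoded: [(0, 'c'), (1, 'a'), (0, 'a'), (2, 'a'), (3, 'a'), (1, 'c'), (6, '')]


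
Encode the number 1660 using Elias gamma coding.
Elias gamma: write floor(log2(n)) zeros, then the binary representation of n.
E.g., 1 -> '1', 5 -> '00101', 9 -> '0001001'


num_bits = floor(log2(1660)) + 1 = 11
leading_zeros = num_bits - 1 = 10
binary(1660) = 11001111100

Elias gamma(1660) = '0000000000' + '11001111100' = 000000000011001111100 (21 bits)


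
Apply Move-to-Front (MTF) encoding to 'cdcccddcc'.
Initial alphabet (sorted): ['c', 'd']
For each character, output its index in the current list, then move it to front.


MTF encoding:
'c': index 0 in ['c', 'd'] -> ['c', 'd']
'd': index 1 in ['c', 'd'] -> ['d', 'c']
'c': index 1 in ['d', 'c'] -> ['c', 'd']
'c': index 0 in ['c', 'd'] -> ['c', 'd']
'c': index 0 in ['c', 'd'] -> ['c', 'd']
'd': index 1 in ['c', 'd'] -> ['d', 'c']
'd': index 0 in ['d', 'c'] -> ['d', 'c']
'c': index 1 in ['d', 'c'] -> ['c', 'd']
'c': index 0 in ['c', 'd'] -> ['c', 'd']


Output: [0, 1, 1, 0, 0, 1, 0, 1, 0]


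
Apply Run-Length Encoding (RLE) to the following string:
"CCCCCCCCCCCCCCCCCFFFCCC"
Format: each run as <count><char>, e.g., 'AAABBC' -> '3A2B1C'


Scanning runs left to right:
  i=0: run of 'C' x 17 -> '17C'
  i=17: run of 'F' x 3 -> '3F'
  i=20: run of 'C' x 3 -> '3C'

RLE = 17C3F3C


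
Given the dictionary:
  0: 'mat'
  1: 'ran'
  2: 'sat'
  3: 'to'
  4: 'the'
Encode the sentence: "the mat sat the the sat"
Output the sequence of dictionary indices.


Look up each word in the dictionary:
  'the' -> 4
  'mat' -> 0
  'sat' -> 2
  'the' -> 4
  'the' -> 4
  'sat' -> 2

Encoded: [4, 0, 2, 4, 4, 2]


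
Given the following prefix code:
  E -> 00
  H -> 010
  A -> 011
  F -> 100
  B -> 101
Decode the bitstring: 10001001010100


Decoding step by step:
Bits 100 -> F
Bits 010 -> H
Bits 010 -> H
Bits 101 -> B
Bits 00 -> E


Decoded message: FHHBE


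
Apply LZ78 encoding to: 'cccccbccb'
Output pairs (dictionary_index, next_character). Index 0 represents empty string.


LZ78 encoding steps:
Dictionary: {0: ''}
Step 1: w='' (idx 0), next='c' -> output (0, 'c'), add 'c' as idx 1
Step 2: w='c' (idx 1), next='c' -> output (1, 'c'), add 'cc' as idx 2
Step 3: w='cc' (idx 2), next='b' -> output (2, 'b'), add 'ccb' as idx 3
Step 4: w='ccb' (idx 3), end of input -> output (3, '')


Encoded: [(0, 'c'), (1, 'c'), (2, 'b'), (3, '')]


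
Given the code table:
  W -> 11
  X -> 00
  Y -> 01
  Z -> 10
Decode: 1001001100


Decoding:
10 -> Z
01 -> Y
00 -> X
11 -> W
00 -> X


Result: ZYXWX


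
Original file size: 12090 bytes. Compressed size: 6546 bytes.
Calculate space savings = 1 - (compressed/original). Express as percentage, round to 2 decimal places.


ratio = compressed/original = 6546/12090 = 0.541439
savings = 1 - ratio = 1 - 0.541439 = 0.458561
as a percentage: 0.458561 * 100 = 45.86%

Space savings = 1 - 6546/12090 = 45.86%


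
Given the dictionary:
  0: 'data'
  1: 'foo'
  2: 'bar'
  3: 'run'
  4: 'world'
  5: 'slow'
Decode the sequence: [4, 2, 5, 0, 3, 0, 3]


Look up each index in the dictionary:
  4 -> 'world'
  2 -> 'bar'
  5 -> 'slow'
  0 -> 'data'
  3 -> 'run'
  0 -> 'data'
  3 -> 'run'

Decoded: "world bar slow data run data run"


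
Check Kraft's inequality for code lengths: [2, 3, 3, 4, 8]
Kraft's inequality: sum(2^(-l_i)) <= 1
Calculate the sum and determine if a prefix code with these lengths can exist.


Sum = 2^(-2) + 2^(-3) + 2^(-3) + 2^(-4) + 2^(-8)
    = 0.25 + 0.125 + 0.125 + 0.0625 + 0.00390625
    = 145/256 = 0.56640625
Since 0.56640625 <= 1, Kraft's inequality IS satisfied.
A prefix code with these lengths CAN exist.

Kraft sum = 0.56640625. Satisfied.


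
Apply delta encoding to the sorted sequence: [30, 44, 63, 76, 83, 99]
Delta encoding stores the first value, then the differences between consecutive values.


First value: 30
Deltas:
  44 - 30 = 14
  63 - 44 = 19
  76 - 63 = 13
  83 - 76 = 7
  99 - 83 = 16


Delta encoded: [30, 14, 19, 13, 7, 16]


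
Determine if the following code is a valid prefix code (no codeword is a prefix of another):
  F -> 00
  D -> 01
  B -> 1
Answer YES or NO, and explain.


Checking each pair (does one codeword prefix another?):
  F='00' vs D='01': no prefix
  F='00' vs B='1': no prefix
  D='01' vs F='00': no prefix
  D='01' vs B='1': no prefix
  B='1' vs F='00': no prefix
  B='1' vs D='01': no prefix
No violation found over all pairs.

YES -- this is a valid prefix code. No codeword is a prefix of any other codeword.


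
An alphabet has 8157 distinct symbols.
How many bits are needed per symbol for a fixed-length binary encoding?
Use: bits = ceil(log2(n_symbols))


log2(8157) = 12.9938
Bracket: 2^12 = 4096 < 8157 <= 2^13 = 8192
So ceil(log2(8157)) = 13

bits = ceil(log2(8157)) = ceil(12.9938) = 13 bits


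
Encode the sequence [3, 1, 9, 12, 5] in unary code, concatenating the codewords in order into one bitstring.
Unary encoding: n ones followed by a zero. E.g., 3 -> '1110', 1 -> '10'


Encode each number as n ones followed by a terminating 0:
  3 -> 1110 (4 bits)
  1 -> 10 (2 bits)
  9 -> 1111111110 (10 bits)
  12 -> 1111111111110 (13 bits)
  5 -> 111110 (6 bits)
Total length = 4 + 2 + 10 + 13 + 6 = 35 bits.

Unary([3, 1, 9, 12, 5]) = 11101011111111101111111111110111110 (35 bits)


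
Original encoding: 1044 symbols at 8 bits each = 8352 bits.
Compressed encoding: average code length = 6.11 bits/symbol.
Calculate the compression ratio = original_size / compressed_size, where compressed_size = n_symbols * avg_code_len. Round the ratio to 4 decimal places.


original_size = n_symbols * orig_bits = 1044 * 8 = 8352 bits
compressed_size = n_symbols * avg_code_len = 1044 * 6.11 = 6378.84 bits
ratio = original_size / compressed_size = 8352 / 6378.84 = 1.3093

Compression ratio = 1.3093


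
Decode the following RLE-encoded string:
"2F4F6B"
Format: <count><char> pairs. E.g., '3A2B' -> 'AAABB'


Expanding each <count><char> pair:
  2F -> 'FF'
  4F -> 'FFFF'
  6B -> 'BBBBBB'

Decoded = FFFFFFBBBBBB


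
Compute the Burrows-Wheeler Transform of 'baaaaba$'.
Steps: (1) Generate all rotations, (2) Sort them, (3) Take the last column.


Rotations (sorted):
  0: $baaaaba -> last char: a
  1: a$baaaab -> last char: b
  2: aaaaba$b -> last char: b
  3: aaaba$ba -> last char: a
  4: aaba$baa -> last char: a
  5: aba$baaa -> last char: a
  6: ba$baaaa -> last char: a
  7: baaaaba$ -> last char: $


BWT = abbaaaa$


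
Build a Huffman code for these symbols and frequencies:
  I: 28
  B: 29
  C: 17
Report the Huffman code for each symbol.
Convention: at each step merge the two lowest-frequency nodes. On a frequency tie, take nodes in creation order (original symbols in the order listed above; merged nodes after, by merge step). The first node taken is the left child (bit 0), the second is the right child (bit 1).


Huffman tree construction:
Step 1: Merge C(17) + I(28) = 45
Step 2: Merge B(29) + (C+I)(45) = 74
Read each symbol's code off the tree from the root (left child = 0, right child = 1).

Codes:
  I: 11 (length 2)
  B: 0 (length 1)
  C: 10 (length 2)
Average code length: 119/74 = 1.6081 bits/symbol


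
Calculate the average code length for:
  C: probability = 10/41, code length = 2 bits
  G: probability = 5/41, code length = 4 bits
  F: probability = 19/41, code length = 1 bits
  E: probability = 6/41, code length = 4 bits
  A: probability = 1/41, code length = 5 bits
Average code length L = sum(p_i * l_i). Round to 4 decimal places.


Weighted contributions p_i * l_i:
  C: (10/41) * 2 = 20/41
  G: (5/41) * 4 = 20/41
  F: (19/41) * 1 = 19/41
  E: (6/41) * 4 = 24/41
  A: (1/41) * 5 = 5/41
Sum = (20 + 20 + 19 + 24 + 5)/41 = 88/41

L = 88/41 = 2.1463 bits/symbol


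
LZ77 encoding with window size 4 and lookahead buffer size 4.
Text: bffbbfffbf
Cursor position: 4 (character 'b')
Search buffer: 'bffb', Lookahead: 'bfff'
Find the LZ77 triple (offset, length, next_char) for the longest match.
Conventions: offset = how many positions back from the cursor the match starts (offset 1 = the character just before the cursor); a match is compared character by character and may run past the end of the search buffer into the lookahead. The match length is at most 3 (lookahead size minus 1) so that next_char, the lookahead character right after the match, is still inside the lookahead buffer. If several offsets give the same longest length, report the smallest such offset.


Try each offset into the search buffer:
  offset=1 (pos 3, char 'b'): match length 1
  offset=2 (pos 2, char 'f'): match length 0
  offset=3 (pos 1, char 'f'): match length 0
  offset=4 (pos 0, char 'b'): match length 3
Longest match has length 3 at offset 4.
next_char = character at position 4 + 3 = 7 -> 'f'

Best match: offset=4, length=3 (matching 'bff' starting at position 0)
LZ77 triple: (4, 3, 'f')


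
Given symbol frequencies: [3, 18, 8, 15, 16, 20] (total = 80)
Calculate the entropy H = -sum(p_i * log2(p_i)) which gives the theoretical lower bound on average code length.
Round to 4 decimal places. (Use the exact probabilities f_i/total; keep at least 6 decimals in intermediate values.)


Per-symbol terms -p_i * log2(p_i) with p_i = f_i/80:
  p = 3/80 = 0.037500: log2(p) = -4.736966, -p*log2(p) = 0.177636
  p = 18/80 = 0.225000: log2(p) = -2.152003, -p*log2(p) = 0.484201
  p = 8/80 = 0.100000: log2(p) = -3.321928, -p*log2(p) = 0.332193
  p = 15/80 = 0.187500: log2(p) = -2.415037, -p*log2(p) = 0.452820
  p = 16/80 = 0.200000: log2(p) = -2.321928, -p*log2(p) = 0.464386
  p = 20/80 = 0.250000: log2(p) = -2.000000, -p*log2(p) = 0.500000
H = 0.177636 + 0.484201 + 0.332193 + 0.452820 + 0.464386 + 0.500000 = 2.411236

H = 2.4112 bits/symbol


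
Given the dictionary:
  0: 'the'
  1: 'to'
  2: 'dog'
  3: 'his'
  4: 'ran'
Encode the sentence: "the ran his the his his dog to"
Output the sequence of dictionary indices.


Look up each word in the dictionary:
  'the' -> 0
  'ran' -> 4
  'his' -> 3
  'the' -> 0
  'his' -> 3
  'his' -> 3
  'dog' -> 2
  'to' -> 1

Encoded: [0, 4, 3, 0, 3, 3, 2, 1]


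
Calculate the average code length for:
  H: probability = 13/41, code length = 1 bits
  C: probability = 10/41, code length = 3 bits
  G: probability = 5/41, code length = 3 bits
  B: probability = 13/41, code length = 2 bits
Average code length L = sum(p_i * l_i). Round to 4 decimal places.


Weighted contributions p_i * l_i:
  H: (13/41) * 1 = 13/41
  C: (10/41) * 3 = 30/41
  G: (5/41) * 3 = 15/41
  B: (13/41) * 2 = 26/41
Sum = (13 + 30 + 15 + 26)/41 = 84/41

L = 84/41 = 2.0488 bits/symbol


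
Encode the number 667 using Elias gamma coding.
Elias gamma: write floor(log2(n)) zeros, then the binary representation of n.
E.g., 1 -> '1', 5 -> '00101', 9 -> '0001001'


num_bits = floor(log2(667)) + 1 = 10
leading_zeros = num_bits - 1 = 9
binary(667) = 1010011011

Elias gamma(667) = '000000000' + '1010011011' = 0000000001010011011 (19 bits)


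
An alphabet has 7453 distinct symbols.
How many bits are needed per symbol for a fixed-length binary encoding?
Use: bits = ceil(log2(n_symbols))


log2(7453) = 12.8636
Bracket: 2^12 = 4096 < 7453 <= 2^13 = 8192
So ceil(log2(7453)) = 13

bits = ceil(log2(7453)) = ceil(12.8636) = 13 bits


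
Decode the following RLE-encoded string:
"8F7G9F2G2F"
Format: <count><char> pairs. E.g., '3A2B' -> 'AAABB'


Expanding each <count><char> pair:
  8F -> 'FFFFFFFF'
  7G -> 'GGGGGGG'
  9F -> 'FFFFFFFFF'
  2G -> 'GG'
  2F -> 'FF'

Decoded = FFFFFFFFGGGGGGGFFFFFFFFFGGFF


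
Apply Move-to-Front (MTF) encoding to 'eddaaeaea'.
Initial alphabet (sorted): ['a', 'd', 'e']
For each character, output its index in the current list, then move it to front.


MTF encoding:
'e': index 2 in ['a', 'd', 'e'] -> ['e', 'a', 'd']
'd': index 2 in ['e', 'a', 'd'] -> ['d', 'e', 'a']
'd': index 0 in ['d', 'e', 'a'] -> ['d', 'e', 'a']
'a': index 2 in ['d', 'e', 'a'] -> ['a', 'd', 'e']
'a': index 0 in ['a', 'd', 'e'] -> ['a', 'd', 'e']
'e': index 2 in ['a', 'd', 'e'] -> ['e', 'a', 'd']
'a': index 1 in ['e', 'a', 'd'] -> ['a', 'e', 'd']
'e': index 1 in ['a', 'e', 'd'] -> ['e', 'a', 'd']
'a': index 1 in ['e', 'a', 'd'] -> ['a', 'e', 'd']


Output: [2, 2, 0, 2, 0, 2, 1, 1, 1]


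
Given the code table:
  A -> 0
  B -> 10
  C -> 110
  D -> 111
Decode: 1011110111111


Decoding:
10 -> B
111 -> D
10 -> B
111 -> D
111 -> D


Result: BDBDD


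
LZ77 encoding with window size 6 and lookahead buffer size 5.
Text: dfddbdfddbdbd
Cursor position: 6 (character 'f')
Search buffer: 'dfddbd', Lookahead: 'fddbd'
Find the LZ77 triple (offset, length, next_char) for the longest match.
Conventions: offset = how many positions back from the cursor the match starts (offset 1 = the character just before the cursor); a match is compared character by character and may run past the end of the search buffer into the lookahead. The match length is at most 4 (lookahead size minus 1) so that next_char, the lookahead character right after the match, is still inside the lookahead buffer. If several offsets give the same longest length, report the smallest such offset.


Try each offset into the search buffer:
  offset=1 (pos 5, char 'd'): match length 0
  offset=2 (pos 4, char 'b'): match length 0
  offset=3 (pos 3, char 'd'): match length 0
  offset=4 (pos 2, char 'd'): match length 0
  offset=5 (pos 1, char 'f'): match length 4
  offset=6 (pos 0, char 'd'): match length 0
Longest match has length 4 at offset 5.
next_char = character at position 6 + 4 = 10 -> 'd'

Best match: offset=5, length=4 (matching 'fddb' starting at position 1)
LZ77 triple: (5, 4, 'd')


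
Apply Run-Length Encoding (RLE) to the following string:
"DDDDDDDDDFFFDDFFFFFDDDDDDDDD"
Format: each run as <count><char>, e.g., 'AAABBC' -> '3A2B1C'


Scanning runs left to right:
  i=0: run of 'D' x 9 -> '9D'
  i=9: run of 'F' x 3 -> '3F'
  i=12: run of 'D' x 2 -> '2D'
  i=14: run of 'F' x 5 -> '5F'
  i=19: run of 'D' x 9 -> '9D'

RLE = 9D3F2D5F9D


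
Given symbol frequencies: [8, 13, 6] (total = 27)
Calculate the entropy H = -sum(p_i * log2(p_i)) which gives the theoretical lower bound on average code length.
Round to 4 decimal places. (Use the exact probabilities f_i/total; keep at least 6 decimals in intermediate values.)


Per-symbol terms -p_i * log2(p_i) with p_i = f_i/27:
  p = 8/27 = 0.296296: log2(p) = -1.754888, -p*log2(p) = 0.519967
  p = 13/27 = 0.481481: log2(p) = -1.054448, -p*log2(p) = 0.507697
  p = 6/27 = 0.222222: log2(p) = -2.169925, -p*log2(p) = 0.482206
H = 0.519967 + 0.507697 + 0.482206 = 1.509870

H = 1.5099 bits/symbol


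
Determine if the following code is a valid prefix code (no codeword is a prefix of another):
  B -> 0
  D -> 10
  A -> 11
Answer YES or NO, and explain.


Checking each pair (does one codeword prefix another?):
  B='0' vs D='10': no prefix
  B='0' vs A='11': no prefix
  D='10' vs B='0': no prefix
  D='10' vs A='11': no prefix
  A='11' vs B='0': no prefix
  A='11' vs D='10': no prefix
No violation found over all pairs.

YES -- this is a valid prefix code. No codeword is a prefix of any other codeword.


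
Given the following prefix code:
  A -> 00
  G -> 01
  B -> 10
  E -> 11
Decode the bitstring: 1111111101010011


Decoding step by step:
Bits 11 -> E
Bits 11 -> E
Bits 11 -> E
Bits 11 -> E
Bits 01 -> G
Bits 01 -> G
Bits 00 -> A
Bits 11 -> E


Decoded message: EEEEGGAE


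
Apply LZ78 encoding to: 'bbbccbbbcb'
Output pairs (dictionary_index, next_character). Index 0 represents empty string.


LZ78 encoding steps:
Dictionary: {0: ''}
Step 1: w='' (idx 0), next='b' -> output (0, 'b'), add 'b' as idx 1
Step 2: w='b' (idx 1), next='b' -> output (1, 'b'), add 'bb' as idx 2
Step 3: w='' (idx 0), next='c' -> output (0, 'c'), add 'c' as idx 3
Step 4: w='c' (idx 3), next='b' -> output (3, 'b'), add 'cb' as idx 4
Step 5: w='bb' (idx 2), next='c' -> output (2, 'c'), add 'bbc' as idx 5
Step 6: w='b' (idx 1), end of input -> output (1, '')


Encoded: [(0, 'b'), (1, 'b'), (0, 'c'), (3, 'b'), (2, 'c'), (1, '')]


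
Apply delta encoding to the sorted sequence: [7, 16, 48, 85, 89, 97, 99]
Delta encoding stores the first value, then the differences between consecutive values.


First value: 7
Deltas:
  16 - 7 = 9
  48 - 16 = 32
  85 - 48 = 37
  89 - 85 = 4
  97 - 89 = 8
  99 - 97 = 2


Delta encoded: [7, 9, 32, 37, 4, 8, 2]


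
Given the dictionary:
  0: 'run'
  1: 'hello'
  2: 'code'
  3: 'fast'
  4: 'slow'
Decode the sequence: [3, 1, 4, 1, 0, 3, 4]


Look up each index in the dictionary:
  3 -> 'fast'
  1 -> 'hello'
  4 -> 'slow'
  1 -> 'hello'
  0 -> 'run'
  3 -> 'fast'
  4 -> 'slow'

Decoded: "fast hello slow hello run fast slow"


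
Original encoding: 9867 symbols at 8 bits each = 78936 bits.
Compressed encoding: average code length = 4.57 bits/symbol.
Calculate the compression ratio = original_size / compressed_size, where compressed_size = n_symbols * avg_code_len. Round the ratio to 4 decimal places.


original_size = n_symbols * orig_bits = 9867 * 8 = 78936 bits
compressed_size = n_symbols * avg_code_len = 9867 * 4.57 = 45092.19 bits
ratio = original_size / compressed_size = 78936 / 45092.19 = 1.7505

Compression ratio = 1.7505


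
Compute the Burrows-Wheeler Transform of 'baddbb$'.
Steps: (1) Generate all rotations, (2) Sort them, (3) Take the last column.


Rotations (sorted):
  0: $baddbb -> last char: b
  1: addbb$b -> last char: b
  2: b$baddb -> last char: b
  3: baddbb$ -> last char: $
  4: bb$badd -> last char: d
  5: dbb$bad -> last char: d
  6: ddbb$ba -> last char: a


BWT = bbb$dda


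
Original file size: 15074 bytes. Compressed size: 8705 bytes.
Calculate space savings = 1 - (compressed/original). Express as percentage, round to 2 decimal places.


ratio = compressed/original = 8705/15074 = 0.577484
savings = 1 - ratio = 1 - 0.577484 = 0.422516
as a percentage: 0.422516 * 100 = 42.25%

Space savings = 1 - 8705/15074 = 42.25%


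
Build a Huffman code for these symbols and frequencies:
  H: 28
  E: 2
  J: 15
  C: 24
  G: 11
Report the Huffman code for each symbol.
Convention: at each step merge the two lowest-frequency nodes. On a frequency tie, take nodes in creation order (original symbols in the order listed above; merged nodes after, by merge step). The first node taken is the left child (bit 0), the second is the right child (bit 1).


Huffman tree construction:
Step 1: Merge E(2) + G(11) = 13
Step 2: Merge (E+G)(13) + J(15) = 28
Step 3: Merge C(24) + H(28) = 52
Step 4: Merge ((E+G)+J)(28) + (C+H)(52) = 80
Read each symbol's code off the tree from the root (left child = 0, right child = 1).

Codes:
  H: 11 (length 2)
  E: 000 (length 3)
  J: 01 (length 2)
  C: 10 (length 2)
  G: 001 (length 3)
Average code length: 173/80 = 2.1625 bits/symbol


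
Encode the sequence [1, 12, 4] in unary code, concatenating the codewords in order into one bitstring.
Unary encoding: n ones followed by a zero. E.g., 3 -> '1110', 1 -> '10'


Encode each number as n ones followed by a terminating 0:
  1 -> 10 (2 bits)
  12 -> 1111111111110 (13 bits)
  4 -> 11110 (5 bits)
Total length = 2 + 13 + 5 = 20 bits.

Unary([1, 12, 4]) = 10111111111111011110 (20 bits)


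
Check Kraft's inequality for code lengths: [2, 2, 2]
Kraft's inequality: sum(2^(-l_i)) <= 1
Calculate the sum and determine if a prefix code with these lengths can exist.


Sum = 2^(-2) + 2^(-2) + 2^(-2)
    = 0.25 + 0.25 + 0.25
    = 3/4 = 0.75
Since 0.75 <= 1, Kraft's inequality IS satisfied.
A prefix code with these lengths CAN exist.

Kraft sum = 0.75. Satisfied.


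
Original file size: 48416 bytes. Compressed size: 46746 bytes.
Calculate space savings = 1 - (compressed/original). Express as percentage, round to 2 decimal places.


ratio = compressed/original = 46746/48416 = 0.965507
savings = 1 - ratio = 1 - 0.965507 = 0.034493
as a percentage: 0.034493 * 100 = 3.45%

Space savings = 1 - 46746/48416 = 3.45%


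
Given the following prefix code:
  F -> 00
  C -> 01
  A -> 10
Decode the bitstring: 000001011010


Decoding step by step:
Bits 00 -> F
Bits 00 -> F
Bits 01 -> C
Bits 01 -> C
Bits 10 -> A
Bits 10 -> A


Decoded message: FFCCAA


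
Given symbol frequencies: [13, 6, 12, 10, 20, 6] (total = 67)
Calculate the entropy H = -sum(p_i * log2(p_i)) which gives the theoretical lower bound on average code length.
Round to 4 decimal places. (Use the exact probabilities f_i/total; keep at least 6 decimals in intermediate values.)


Per-symbol terms -p_i * log2(p_i) with p_i = f_i/67:
  p = 13/67 = 0.194030: log2(p) = -2.365649, -p*log2(p) = 0.459007
  p = 6/67 = 0.089552: log2(p) = -3.481127, -p*log2(p) = 0.311743
  p = 12/67 = 0.179104: log2(p) = -2.481127, -p*log2(p) = 0.444381
  p = 10/67 = 0.149254: log2(p) = -2.744161, -p*log2(p) = 0.409576
  p = 20/67 = 0.298507: log2(p) = -1.744161, -p*log2(p) = 0.520645
  p = 6/67 = 0.089552: log2(p) = -3.481127, -p*log2(p) = 0.311743
H = 0.459007 + 0.311743 + 0.444381 + 0.409576 + 0.520645 + 0.311743 = 2.457095

H = 2.4571 bits/symbol


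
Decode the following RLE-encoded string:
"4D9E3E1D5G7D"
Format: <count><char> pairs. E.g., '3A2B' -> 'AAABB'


Expanding each <count><char> pair:
  4D -> 'DDDD'
  9E -> 'EEEEEEEEE'
  3E -> 'EEE'
  1D -> 'D'
  5G -> 'GGGGG'
  7D -> 'DDDDDDD'

Decoded = DDDDEEEEEEEEEEEEDGGGGGDDDDDDD


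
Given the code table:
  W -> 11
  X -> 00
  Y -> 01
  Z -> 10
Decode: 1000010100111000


Decoding:
10 -> Z
00 -> X
01 -> Y
01 -> Y
00 -> X
11 -> W
10 -> Z
00 -> X


Result: ZXYYXWZX


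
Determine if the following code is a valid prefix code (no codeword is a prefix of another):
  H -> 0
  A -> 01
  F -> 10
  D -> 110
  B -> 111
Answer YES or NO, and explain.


Checking each pair (does one codeword prefix another?):
  H='0' vs A='01': prefix -- VIOLATION

NO -- this is NOT a valid prefix code. H (0) is a prefix of A (01).


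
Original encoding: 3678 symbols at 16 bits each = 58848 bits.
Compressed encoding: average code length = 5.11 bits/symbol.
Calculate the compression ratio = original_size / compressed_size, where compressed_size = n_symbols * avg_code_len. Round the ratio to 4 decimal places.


original_size = n_symbols * orig_bits = 3678 * 16 = 58848 bits
compressed_size = n_symbols * avg_code_len = 3678 * 5.11 = 18794.58 bits
ratio = original_size / compressed_size = 58848 / 18794.58 = 3.1311

Compression ratio = 3.1311


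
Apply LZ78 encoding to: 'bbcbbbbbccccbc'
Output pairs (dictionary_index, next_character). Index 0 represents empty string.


LZ78 encoding steps:
Dictionary: {0: ''}
Step 1: w='' (idx 0), next='b' -> output (0, 'b'), add 'b' as idx 1
Step 2: w='b' (idx 1), next='c' -> output (1, 'c'), add 'bc' as idx 2
Step 3: w='b' (idx 1), next='b' -> output (1, 'b'), add 'bb' as idx 3
Step 4: w='bb' (idx 3), next='b' -> output (3, 'b'), add 'bbb' as idx 4
Step 5: w='' (idx 0), next='c' -> output (0, 'c'), add 'c' as idx 5
Step 6: w='c' (idx 5), next='c' -> output (5, 'c'), add 'cc' as idx 6
Step 7: w='c' (idx 5), next='b' -> output (5, 'b'), add 'cb' as idx 7
Step 8: w='c' (idx 5), end of input -> output (5, '')


Encoded: [(0, 'b'), (1, 'c'), (1, 'b'), (3, 'b'), (0, 'c'), (5, 'c'), (5, 'b'), (5, '')]


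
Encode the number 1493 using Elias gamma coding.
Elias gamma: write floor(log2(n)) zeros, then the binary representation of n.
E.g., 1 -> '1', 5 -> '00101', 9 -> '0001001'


num_bits = floor(log2(1493)) + 1 = 11
leading_zeros = num_bits - 1 = 10
binary(1493) = 10111010101

Elias gamma(1493) = '0000000000' + '10111010101' = 000000000010111010101 (21 bits)


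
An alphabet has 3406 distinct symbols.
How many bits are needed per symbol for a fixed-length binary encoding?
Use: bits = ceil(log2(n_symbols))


log2(3406) = 11.7339
Bracket: 2^11 = 2048 < 3406 <= 2^12 = 4096
So ceil(log2(3406)) = 12

bits = ceil(log2(3406)) = ceil(11.7339) = 12 bits


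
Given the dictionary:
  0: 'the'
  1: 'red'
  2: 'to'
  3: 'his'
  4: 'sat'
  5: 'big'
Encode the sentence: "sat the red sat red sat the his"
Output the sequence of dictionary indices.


Look up each word in the dictionary:
  'sat' -> 4
  'the' -> 0
  'red' -> 1
  'sat' -> 4
  'red' -> 1
  'sat' -> 4
  'the' -> 0
  'his' -> 3

Encoded: [4, 0, 1, 4, 1, 4, 0, 3]


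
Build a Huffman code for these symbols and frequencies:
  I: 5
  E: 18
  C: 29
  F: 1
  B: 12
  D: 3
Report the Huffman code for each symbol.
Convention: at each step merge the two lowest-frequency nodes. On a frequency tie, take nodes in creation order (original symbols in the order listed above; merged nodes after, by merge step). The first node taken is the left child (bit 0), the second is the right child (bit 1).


Huffman tree construction:
Step 1: Merge F(1) + D(3) = 4
Step 2: Merge (F+D)(4) + I(5) = 9
Step 3: Merge ((F+D)+I)(9) + B(12) = 21
Step 4: Merge E(18) + (((F+D)+I)+B)(21) = 39
Step 5: Merge C(29) + (E+(((F+D)+I)+B))(39) = 68
Read each symbol's code off the tree from the root (left child = 0, right child = 1).

Codes:
  I: 1101 (length 4)
  E: 10 (length 2)
  C: 0 (length 1)
  F: 11000 (length 5)
  B: 111 (length 3)
  D: 11001 (length 5)
Average code length: 141/68 = 2.0735 bits/symbol


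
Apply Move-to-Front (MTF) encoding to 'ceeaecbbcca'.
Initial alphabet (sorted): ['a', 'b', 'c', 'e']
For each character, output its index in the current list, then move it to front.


MTF encoding:
'c': index 2 in ['a', 'b', 'c', 'e'] -> ['c', 'a', 'b', 'e']
'e': index 3 in ['c', 'a', 'b', 'e'] -> ['e', 'c', 'a', 'b']
'e': index 0 in ['e', 'c', 'a', 'b'] -> ['e', 'c', 'a', 'b']
'a': index 2 in ['e', 'c', 'a', 'b'] -> ['a', 'e', 'c', 'b']
'e': index 1 in ['a', 'e', 'c', 'b'] -> ['e', 'a', 'c', 'b']
'c': index 2 in ['e', 'a', 'c', 'b'] -> ['c', 'e', 'a', 'b']
'b': index 3 in ['c', 'e', 'a', 'b'] -> ['b', 'c', 'e', 'a']
'b': index 0 in ['b', 'c', 'e', 'a'] -> ['b', 'c', 'e', 'a']
'c': index 1 in ['b', 'c', 'e', 'a'] -> ['c', 'b', 'e', 'a']
'c': index 0 in ['c', 'b', 'e', 'a'] -> ['c', 'b', 'e', 'a']
'a': index 3 in ['c', 'b', 'e', 'a'] -> ['a', 'c', 'b', 'e']


Output: [2, 3, 0, 2, 1, 2, 3, 0, 1, 0, 3]


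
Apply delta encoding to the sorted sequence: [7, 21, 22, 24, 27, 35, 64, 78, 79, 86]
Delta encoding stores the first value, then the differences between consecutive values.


First value: 7
Deltas:
  21 - 7 = 14
  22 - 21 = 1
  24 - 22 = 2
  27 - 24 = 3
  35 - 27 = 8
  64 - 35 = 29
  78 - 64 = 14
  79 - 78 = 1
  86 - 79 = 7


Delta encoded: [7, 14, 1, 2, 3, 8, 29, 14, 1, 7]


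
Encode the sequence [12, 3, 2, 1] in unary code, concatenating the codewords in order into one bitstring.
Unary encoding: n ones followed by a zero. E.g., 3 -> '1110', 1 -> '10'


Encode each number as n ones followed by a terminating 0:
  12 -> 1111111111110 (13 bits)
  3 -> 1110 (4 bits)
  2 -> 110 (3 bits)
  1 -> 10 (2 bits)
Total length = 13 + 4 + 3 + 2 = 22 bits.

Unary([12, 3, 2, 1]) = 1111111111110111011010 (22 bits)


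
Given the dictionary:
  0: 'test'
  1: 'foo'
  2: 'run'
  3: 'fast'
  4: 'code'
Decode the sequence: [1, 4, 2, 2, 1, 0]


Look up each index in the dictionary:
  1 -> 'foo'
  4 -> 'code'
  2 -> 'run'
  2 -> 'run'
  1 -> 'foo'
  0 -> 'test'

Decoded: "foo code run run foo test"


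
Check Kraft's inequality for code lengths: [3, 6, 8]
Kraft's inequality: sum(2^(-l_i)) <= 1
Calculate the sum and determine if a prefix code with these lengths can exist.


Sum = 2^(-3) + 2^(-6) + 2^(-8)
    = 0.125 + 0.015625 + 0.00390625
    = 37/256 = 0.14453125
Since 0.14453125 <= 1, Kraft's inequality IS satisfied.
A prefix code with these lengths CAN exist.

Kraft sum = 0.14453125. Satisfied.


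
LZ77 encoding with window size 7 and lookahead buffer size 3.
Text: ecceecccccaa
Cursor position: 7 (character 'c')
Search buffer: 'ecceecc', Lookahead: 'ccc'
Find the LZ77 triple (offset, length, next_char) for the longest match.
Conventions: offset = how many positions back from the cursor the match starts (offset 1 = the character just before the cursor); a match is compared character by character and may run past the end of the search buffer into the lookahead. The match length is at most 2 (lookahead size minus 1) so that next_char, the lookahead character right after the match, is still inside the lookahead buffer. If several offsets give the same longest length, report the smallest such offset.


Try each offset into the search buffer:
  offset=1 (pos 6, char 'c'): match length 2
  offset=2 (pos 5, char 'c'): match length 2
  offset=3 (pos 4, char 'e'): match length 0
  offset=4 (pos 3, char 'e'): match length 0
  offset=5 (pos 2, char 'c'): match length 1
  offset=6 (pos 1, char 'c'): match length 2
  offset=7 (pos 0, char 'e'): match length 0
Longest match has length 2, found at offsets 1, 2, 6; take the smallest, offset 1.
next_char = character at position 7 + 2 = 9 -> 'c'

Best match: offset=1, length=2 (matching 'cc' starting at position 6)
LZ77 triple: (1, 2, 'c')


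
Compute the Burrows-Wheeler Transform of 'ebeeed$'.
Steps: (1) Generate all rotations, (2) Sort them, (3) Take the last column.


Rotations (sorted):
  0: $ebeeed -> last char: d
  1: beeed$e -> last char: e
  2: d$ebeee -> last char: e
  3: ebeeed$ -> last char: $
  4: ed$ebee -> last char: e
  5: eed$ebe -> last char: e
  6: eeed$eb -> last char: b


BWT = dee$eeb


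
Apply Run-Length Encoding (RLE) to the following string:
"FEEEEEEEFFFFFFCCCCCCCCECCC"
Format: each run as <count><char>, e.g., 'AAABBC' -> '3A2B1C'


Scanning runs left to right:
  i=0: run of 'F' x 1 -> '1F'
  i=1: run of 'E' x 7 -> '7E'
  i=8: run of 'F' x 6 -> '6F'
  i=14: run of 'C' x 8 -> '8C'
  i=22: run of 'E' x 1 -> '1E'
  i=23: run of 'C' x 3 -> '3C'

RLE = 1F7E6F8C1E3C


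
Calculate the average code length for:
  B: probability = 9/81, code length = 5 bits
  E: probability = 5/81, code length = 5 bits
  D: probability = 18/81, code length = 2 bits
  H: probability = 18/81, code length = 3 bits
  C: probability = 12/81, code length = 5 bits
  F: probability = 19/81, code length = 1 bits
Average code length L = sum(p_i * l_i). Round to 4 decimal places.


Weighted contributions p_i * l_i:
  B: (9/81) * 5 = 45/81
  E: (5/81) * 5 = 25/81
  D: (18/81) * 2 = 36/81
  H: (18/81) * 3 = 54/81
  C: (12/81) * 5 = 60/81
  F: (19/81) * 1 = 19/81
Sum = (45 + 25 + 36 + 54 + 60 + 19)/81 = 239/81

L = 239/81 = 2.9506 bits/symbol


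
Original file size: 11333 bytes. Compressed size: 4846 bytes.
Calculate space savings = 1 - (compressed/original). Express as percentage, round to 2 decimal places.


ratio = compressed/original = 4846/11333 = 0.427601
savings = 1 - ratio = 1 - 0.427601 = 0.572399
as a percentage: 0.572399 * 100 = 57.24%

Space savings = 1 - 4846/11333 = 57.24%


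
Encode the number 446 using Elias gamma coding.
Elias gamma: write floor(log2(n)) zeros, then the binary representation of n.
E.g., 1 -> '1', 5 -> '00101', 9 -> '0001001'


num_bits = floor(log2(446)) + 1 = 9
leading_zeros = num_bits - 1 = 8
binary(446) = 110111110

Elias gamma(446) = '00000000' + '110111110' = 00000000110111110 (17 bits)


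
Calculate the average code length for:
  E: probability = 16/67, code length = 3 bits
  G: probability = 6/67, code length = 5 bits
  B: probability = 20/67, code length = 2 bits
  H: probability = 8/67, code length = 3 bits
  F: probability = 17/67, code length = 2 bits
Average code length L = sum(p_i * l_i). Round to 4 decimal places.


Weighted contributions p_i * l_i:
  E: (16/67) * 3 = 48/67
  G: (6/67) * 5 = 30/67
  B: (20/67) * 2 = 40/67
  H: (8/67) * 3 = 24/67
  F: (17/67) * 2 = 34/67
Sum = (48 + 30 + 40 + 24 + 34)/67 = 176/67

L = 176/67 = 2.6269 bits/symbol


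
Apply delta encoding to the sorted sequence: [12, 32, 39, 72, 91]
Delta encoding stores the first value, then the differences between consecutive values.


First value: 12
Deltas:
  32 - 12 = 20
  39 - 32 = 7
  72 - 39 = 33
  91 - 72 = 19


Delta encoded: [12, 20, 7, 33, 19]


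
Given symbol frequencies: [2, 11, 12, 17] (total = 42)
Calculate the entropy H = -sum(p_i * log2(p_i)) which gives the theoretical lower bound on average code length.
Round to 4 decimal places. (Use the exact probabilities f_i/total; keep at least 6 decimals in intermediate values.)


Per-symbol terms -p_i * log2(p_i) with p_i = f_i/42:
  p = 2/42 = 0.047619: log2(p) = -4.392317, -p*log2(p) = 0.209158
  p = 11/42 = 0.261905: log2(p) = -1.932886, -p*log2(p) = 0.506232
  p = 12/42 = 0.285714: log2(p) = -1.807355, -p*log2(p) = 0.516387
  p = 17/42 = 0.404762: log2(p) = -1.304855, -p*log2(p) = 0.528155
H = 0.209158 + 0.506232 + 0.516387 + 0.528155 = 1.759932

H = 1.7599 bits/symbol
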